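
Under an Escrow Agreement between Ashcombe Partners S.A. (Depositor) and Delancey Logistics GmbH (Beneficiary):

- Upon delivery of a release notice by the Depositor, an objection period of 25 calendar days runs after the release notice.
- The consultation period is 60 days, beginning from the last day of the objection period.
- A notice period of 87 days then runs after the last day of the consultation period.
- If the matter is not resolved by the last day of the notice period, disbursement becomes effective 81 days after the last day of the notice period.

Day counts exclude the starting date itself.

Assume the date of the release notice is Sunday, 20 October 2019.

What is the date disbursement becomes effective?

29 June 2020

The last day of the objection period: 25 calendar days after 20 October 2019 is 14 November 2019.
The last day of the consultation period: 14 November 2019 + 60 days = 13 January 2020.
Adding 87 calendar days to 13 January 2020 gives 9 April 2020, which is the last day of the notice period.
The date disbursement becomes effective: 81 calendar days after 9 April 2020 is 29 June 2020.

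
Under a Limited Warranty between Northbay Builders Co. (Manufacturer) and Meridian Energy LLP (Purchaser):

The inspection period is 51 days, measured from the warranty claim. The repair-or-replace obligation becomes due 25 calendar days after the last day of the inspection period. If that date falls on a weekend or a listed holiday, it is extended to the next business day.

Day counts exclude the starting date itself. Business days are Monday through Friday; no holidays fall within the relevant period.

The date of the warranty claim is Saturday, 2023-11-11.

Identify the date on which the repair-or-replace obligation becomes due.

2024-01-26

The last day of the inspection period: 2023-11-11 + 51 days = 2024-01-01.
Adding 25 calendar days to 2024-01-01 gives 2024-01-26, which is the date on which the repair-or-replace obligation becomes due. 2024-01-26 is a Friday, so no roll-forward applies.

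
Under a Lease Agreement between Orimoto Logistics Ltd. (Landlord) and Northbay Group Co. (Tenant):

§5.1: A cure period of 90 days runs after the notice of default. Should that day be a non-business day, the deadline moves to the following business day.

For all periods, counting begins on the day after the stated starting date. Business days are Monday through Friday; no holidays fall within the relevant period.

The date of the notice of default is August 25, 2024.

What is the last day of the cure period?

The last day of the cure period: August 25, 2024 + 90 days = November 23, 2024. That falls on a Saturday, so it rolls to the next business day, Monday, November 25, 2024.

November 25, 2024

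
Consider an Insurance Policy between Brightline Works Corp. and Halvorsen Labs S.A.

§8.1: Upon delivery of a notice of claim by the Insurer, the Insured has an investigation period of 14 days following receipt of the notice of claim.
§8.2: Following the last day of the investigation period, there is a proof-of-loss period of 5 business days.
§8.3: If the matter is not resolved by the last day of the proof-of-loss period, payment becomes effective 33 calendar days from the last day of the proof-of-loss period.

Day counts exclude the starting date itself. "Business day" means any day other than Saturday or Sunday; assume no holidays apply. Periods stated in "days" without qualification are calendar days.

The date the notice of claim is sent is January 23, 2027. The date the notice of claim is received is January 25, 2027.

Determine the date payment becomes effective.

The last day of the investigation period: 14 calendar days after January 25, 2027 is February 8, 2027.
The last day of the proof-of-loss period: 5 business days after Monday, February 8, 2027, skipping weekends — Feb 9, Feb 10, Feb 11, Feb 12, Feb 15 — lands on Monday, February 15, 2027.
The date payment becomes effective: 33 calendar days after February 15, 2027 is March 20, 2027.

March 20, 2027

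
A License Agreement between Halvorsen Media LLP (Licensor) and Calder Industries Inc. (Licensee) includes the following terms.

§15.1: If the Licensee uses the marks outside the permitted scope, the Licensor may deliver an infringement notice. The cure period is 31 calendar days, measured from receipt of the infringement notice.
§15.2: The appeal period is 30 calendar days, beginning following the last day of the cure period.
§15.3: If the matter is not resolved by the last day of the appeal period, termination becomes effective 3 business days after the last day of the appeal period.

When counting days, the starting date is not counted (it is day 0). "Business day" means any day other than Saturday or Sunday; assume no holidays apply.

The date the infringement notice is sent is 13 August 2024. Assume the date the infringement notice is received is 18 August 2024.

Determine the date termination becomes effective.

The last day of the cure period: 18 August 2024 + 31 days = 18 September 2024.
Adding 30 calendar days to 18 September 2024 gives 18 October 2024, which is the last day of the appeal period.
The date termination becomes effective: counting 3 business days from Friday, 18 October 2024 (Oct 21, Oct 22, Oct 23, skipping weekends) reaches Wednesday, 23 October 2024.

23 October 2024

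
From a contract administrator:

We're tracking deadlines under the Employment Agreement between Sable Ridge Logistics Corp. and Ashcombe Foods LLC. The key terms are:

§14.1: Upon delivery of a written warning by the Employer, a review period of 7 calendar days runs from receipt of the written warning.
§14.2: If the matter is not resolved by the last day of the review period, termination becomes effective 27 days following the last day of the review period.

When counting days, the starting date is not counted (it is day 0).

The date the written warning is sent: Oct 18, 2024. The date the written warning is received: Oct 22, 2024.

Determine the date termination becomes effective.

Nov 25, 2024

The last day of the review period: 7 calendar days after Oct 22, 2024 is Oct 29, 2024.
The date termination becomes effective: Oct 29, 2024 + 27 days = Nov 25, 2024.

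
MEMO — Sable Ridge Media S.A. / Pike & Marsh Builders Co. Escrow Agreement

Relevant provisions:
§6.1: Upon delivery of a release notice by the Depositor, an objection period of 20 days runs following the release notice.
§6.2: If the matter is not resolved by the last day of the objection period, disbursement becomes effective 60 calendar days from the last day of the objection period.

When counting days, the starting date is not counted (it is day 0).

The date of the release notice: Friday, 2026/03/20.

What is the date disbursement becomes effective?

Adding 20 calendar days to 2026/03/20 gives 2026/04/09, which is the last day of the objection period.
The date disbursement becomes effective: 60 calendar days after 2026/04/09 is 2026/06/08.

2026/06/08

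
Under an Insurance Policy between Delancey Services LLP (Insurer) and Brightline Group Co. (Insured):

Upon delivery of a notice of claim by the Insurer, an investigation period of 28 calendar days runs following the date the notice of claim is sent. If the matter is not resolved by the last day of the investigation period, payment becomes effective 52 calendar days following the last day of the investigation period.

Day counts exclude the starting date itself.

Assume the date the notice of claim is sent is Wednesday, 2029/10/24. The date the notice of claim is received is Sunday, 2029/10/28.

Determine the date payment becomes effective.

2030/01/12

The last day of the investigation period: 2029/10/24 + 28 days = 2029/11/21.
Adding 52 calendar days to 2029/11/21 gives 2030/01/12, which is the date payment becomes effective.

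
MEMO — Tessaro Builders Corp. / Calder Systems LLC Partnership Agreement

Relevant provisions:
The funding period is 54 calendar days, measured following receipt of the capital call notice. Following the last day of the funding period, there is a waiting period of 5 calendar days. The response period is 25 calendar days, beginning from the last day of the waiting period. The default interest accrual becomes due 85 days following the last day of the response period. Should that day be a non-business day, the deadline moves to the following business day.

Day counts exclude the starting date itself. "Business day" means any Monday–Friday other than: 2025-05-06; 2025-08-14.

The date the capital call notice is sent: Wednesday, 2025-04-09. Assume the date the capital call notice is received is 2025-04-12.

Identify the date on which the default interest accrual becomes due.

2025-09-29

The last day of the funding period: 2025-04-12 + 54 days = 2025-06-05.
Adding 5 calendar days to 2025-06-05 gives 2025-06-10, which is the last day of the waiting period.
The last day of the response period: 25 calendar days after 2025-06-10 is 2025-07-05.
The date on which the default interest accrual becomes due: 85 calendar days after 2025-07-05 is 2025-09-28. That falls on a Sunday, so it rolls to the next business day, Monday, 2025-09-29.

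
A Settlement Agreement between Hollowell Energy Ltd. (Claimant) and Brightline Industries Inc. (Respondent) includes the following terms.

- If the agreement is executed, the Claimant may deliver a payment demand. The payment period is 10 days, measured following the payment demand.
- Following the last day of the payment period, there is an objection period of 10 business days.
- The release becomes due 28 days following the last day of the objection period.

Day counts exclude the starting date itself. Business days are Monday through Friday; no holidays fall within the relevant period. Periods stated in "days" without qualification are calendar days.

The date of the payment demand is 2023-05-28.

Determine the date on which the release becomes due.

2023-07-19

The last day of the payment period: 10 calendar days after 2023-05-28 is 2023-06-07.
The last day of the objection period: 10 business days after Wednesday, 2023-06-07, skipping weekends — Jun 8, Jun 9, Jun 12, Jun 13, Jun 14, Jun 15, Jun 16, Jun 19, Jun 20, Jun 21 — lands on Wednesday, 2023-06-21.
Adding 28 calendar days to 2023-06-21 gives 2023-07-19, which is the date on which the release becomes due.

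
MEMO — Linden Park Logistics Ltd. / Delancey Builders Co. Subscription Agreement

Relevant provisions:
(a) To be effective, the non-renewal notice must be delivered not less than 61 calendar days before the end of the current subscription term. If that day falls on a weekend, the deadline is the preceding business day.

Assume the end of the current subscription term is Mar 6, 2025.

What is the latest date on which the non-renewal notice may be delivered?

Jan 3, 2025

Mar 6, 2025 minus 61 days is Jan 4, 2025. That is a Saturday, so the deadline moves back to Friday, Jan 3, 2025.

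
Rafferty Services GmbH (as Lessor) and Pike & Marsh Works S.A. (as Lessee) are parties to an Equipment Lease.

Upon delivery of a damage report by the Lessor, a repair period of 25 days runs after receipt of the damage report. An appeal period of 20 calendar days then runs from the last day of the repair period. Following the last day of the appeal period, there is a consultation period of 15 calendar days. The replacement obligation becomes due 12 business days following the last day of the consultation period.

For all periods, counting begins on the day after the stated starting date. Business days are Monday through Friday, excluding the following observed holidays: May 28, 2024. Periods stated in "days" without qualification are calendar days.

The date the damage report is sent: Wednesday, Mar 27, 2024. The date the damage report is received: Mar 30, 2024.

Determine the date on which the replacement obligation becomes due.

Jun 14, 2024

Adding 25 calendar days to Mar 30, 2024 gives Apr 24, 2024, which is the last day of the repair period.
Adding 20 calendar days to Apr 24, 2024 gives May 14, 2024, which is the last day of the appeal period.
Adding 15 calendar days to May 14, 2024 gives May 29, 2024, which is the last day of the consultation period.
The date on which the replacement obligation becomes due: 12 business days after Wednesday, May 29, 2024, skipping weekends — May 30, May 31, Jun 3, Jun 4, …, Jun 12, Jun 13, Jun 14 — lands on Friday, Jun 14, 2024.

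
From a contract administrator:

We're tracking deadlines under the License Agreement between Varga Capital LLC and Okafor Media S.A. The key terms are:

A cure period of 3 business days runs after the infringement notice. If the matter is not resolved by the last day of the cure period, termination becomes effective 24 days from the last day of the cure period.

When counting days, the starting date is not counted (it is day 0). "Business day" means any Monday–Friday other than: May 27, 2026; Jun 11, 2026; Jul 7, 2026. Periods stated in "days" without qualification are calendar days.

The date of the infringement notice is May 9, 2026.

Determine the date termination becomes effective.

Jun 6, 2026

From Saturday, May 9, 2026, 3 business days (May 11, May 12, May 13, skipping weekends) brings us to Wednesday, May 13, 2026, which is the last day of the cure period.
The date termination becomes effective: 24 calendar days after May 13, 2026 is Jun 6, 2026.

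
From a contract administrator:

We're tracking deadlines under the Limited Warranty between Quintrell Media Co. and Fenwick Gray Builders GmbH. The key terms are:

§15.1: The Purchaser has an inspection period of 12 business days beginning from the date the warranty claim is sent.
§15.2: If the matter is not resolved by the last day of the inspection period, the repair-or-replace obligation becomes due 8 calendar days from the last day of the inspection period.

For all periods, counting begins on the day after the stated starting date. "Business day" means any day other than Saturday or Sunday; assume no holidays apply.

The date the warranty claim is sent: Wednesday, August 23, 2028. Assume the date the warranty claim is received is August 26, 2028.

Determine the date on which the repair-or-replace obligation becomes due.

September 16, 2028

The last day of the inspection period: 12 business days after Wednesday, August 23, 2028, skipping weekends — Aug 24, Aug 25, Aug 28, Aug 29, …, Sep 6, Sep 7, Sep 8 — lands on Friday, September 8, 2028.
Adding 8 calendar days to September 8, 2028 gives September 16, 2028, which is the date on which the repair-or-replace obligation becomes due.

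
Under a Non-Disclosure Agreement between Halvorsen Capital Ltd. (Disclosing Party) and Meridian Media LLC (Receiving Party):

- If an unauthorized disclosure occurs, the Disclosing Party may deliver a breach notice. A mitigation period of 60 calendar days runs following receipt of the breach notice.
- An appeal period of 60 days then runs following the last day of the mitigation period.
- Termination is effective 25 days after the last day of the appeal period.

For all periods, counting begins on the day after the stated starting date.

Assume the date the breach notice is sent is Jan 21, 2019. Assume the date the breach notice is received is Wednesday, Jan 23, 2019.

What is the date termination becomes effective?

Jun 17, 2019

The last day of the mitigation period: 60 calendar days after Jan 23, 2019 is Mar 24, 2019.
The last day of the appeal period: Mar 24, 2019 + 60 days = May 23, 2019.
The date termination becomes effective: 25 calendar days after May 23, 2019 is Jun 17, 2019.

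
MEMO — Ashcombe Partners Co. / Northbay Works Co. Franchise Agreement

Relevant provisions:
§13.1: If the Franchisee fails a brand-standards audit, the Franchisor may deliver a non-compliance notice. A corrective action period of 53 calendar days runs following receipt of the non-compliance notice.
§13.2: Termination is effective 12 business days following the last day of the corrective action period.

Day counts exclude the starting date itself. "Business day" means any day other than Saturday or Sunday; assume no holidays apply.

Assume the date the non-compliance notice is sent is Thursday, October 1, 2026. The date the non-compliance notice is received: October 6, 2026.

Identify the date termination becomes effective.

December 15, 2026

The last day of the corrective action period: 53 calendar days after October 6, 2026 is November 28, 2026.
The date termination becomes effective: counting 12 business days from Saturday, November 28, 2026 (Nov 30, Dec 1, Dec 2, Dec 3, …, Dec 11, Dec 14, Dec 15, skipping weekends) reaches Tuesday, December 15, 2026.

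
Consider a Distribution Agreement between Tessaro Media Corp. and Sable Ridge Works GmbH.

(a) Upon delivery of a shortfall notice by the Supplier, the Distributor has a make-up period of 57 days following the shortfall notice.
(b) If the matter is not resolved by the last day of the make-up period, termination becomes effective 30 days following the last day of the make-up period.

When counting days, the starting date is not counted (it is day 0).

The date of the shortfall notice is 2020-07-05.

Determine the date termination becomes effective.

2020-09-30

Adding 57 calendar days to 2020-07-05 gives 2020-08-31, which is the last day of the make-up period.
The date termination becomes effective: 2020-08-31 + 30 days = 2020-09-30.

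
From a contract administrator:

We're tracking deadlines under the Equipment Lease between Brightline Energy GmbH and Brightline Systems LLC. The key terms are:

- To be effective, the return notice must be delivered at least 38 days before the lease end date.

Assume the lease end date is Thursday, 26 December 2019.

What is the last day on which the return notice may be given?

Counting back 38 calendar days from 26 December 2019 gives 18 November 2019.

18 November 2019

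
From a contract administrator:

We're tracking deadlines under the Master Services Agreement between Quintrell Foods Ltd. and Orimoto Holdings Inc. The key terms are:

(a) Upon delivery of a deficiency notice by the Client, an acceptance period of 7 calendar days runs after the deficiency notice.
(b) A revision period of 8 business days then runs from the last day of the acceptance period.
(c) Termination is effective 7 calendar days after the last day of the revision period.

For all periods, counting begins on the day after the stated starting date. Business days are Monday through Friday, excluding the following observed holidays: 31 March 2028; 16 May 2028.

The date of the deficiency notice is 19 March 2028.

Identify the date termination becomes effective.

13 April 2028

The last day of the acceptance period: 7 calendar days after 19 March 2028 is 26 March 2028.
The last day of the revision period: counting 8 business days from Sunday, 26 March 2028 (Mar 27, Mar 28, Mar 29, Mar 30, Apr 3, Apr 4, Apr 5, Apr 6, skipping weekends and the listed holiday on Mar 31) reaches Thursday, 6 April 2028.
Adding 7 calendar days to 6 April 2028 gives 13 April 2028, which is the date termination becomes effective.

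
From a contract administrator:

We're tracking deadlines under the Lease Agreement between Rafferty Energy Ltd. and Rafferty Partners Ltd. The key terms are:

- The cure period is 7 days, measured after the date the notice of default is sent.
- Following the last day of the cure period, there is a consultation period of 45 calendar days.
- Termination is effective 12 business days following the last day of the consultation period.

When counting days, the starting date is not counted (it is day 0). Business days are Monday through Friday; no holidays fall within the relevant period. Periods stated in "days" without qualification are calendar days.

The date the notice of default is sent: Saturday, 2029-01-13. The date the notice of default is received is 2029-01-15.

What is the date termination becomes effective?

2029-03-22

Adding 7 calendar days to 2029-01-13 gives 2029-01-20, which is the last day of the cure period.
The last day of the consultation period: 45 calendar days after 2029-01-20 is 2029-03-06.
The date termination becomes effective: 12 business days after Tuesday, 2029-03-06, skipping weekends — Mar 7, Mar 8, Mar 9, Mar 12, …, Mar 20, Mar 21, Mar 22 — lands on Thursday, 2029-03-22.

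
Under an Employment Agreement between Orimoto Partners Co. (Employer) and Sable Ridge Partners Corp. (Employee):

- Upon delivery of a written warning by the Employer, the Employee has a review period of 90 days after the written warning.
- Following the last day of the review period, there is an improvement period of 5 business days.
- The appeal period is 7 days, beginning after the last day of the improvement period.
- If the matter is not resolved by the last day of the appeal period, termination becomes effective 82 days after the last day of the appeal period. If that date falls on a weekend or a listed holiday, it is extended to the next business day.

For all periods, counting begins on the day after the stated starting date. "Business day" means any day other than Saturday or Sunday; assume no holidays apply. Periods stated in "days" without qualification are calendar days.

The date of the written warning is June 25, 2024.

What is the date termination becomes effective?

December 30, 2024

Adding 90 calendar days to June 25, 2024 gives September 23, 2024, which is the last day of the review period.
The last day of the improvement period: 5 business days after Monday, September 23, 2024, skipping weekends — Sep 24, Sep 25, Sep 26, Sep 27, Sep 30 — lands on Monday, September 30, 2024.
The last day of the appeal period: September 30, 2024 + 7 days = October 7, 2024.
The date termination becomes effective: October 7, 2024 + 82 days = December 28, 2024. That falls on a Saturday, so it rolls to the next business day, Monday, December 30, 2024.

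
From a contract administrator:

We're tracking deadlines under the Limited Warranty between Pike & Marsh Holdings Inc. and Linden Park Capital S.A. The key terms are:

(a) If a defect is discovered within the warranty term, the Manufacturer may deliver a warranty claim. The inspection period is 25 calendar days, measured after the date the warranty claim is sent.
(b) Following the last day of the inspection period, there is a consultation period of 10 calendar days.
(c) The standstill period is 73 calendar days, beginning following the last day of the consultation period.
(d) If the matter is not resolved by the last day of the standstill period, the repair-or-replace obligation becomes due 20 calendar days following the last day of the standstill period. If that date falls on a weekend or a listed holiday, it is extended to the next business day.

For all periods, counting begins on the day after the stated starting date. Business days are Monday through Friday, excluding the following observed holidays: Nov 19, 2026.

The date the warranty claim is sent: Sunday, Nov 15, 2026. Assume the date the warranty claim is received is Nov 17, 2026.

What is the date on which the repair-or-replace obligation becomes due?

Mar 23, 2027

The last day of the inspection period: 25 calendar days after Nov 15, 2026 is Dec 10, 2026.
The last day of the consultation period: 10 calendar days after Dec 10, 2026 is Dec 20, 2026.
The last day of the standstill period: 73 calendar days after Dec 20, 2026 is Mar 3, 2027.
The date on which the repair-or-replace obligation becomes due: Mar 3, 2027 + 20 days = Mar 23, 2027. Mar 23, 2027 is a Tuesday and is not a listed holiday, so no roll-forward applies.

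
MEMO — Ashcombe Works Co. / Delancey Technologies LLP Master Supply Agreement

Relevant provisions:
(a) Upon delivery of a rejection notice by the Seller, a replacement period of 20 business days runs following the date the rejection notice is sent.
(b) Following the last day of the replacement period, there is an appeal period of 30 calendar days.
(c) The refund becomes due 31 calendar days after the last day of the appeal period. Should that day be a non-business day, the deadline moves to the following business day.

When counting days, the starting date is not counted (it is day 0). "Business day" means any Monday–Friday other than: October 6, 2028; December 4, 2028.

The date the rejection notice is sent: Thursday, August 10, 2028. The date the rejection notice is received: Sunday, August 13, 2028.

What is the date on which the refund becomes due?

From Thursday, August 10, 2028, 20 business days (Aug 11, Aug 14, Aug 15, Aug 16, …, Sep 5, Sep 6, Sep 7, skipping weekends) brings us to Thursday, September 7, 2028, which is the last day of the replacement period.
Adding 30 calendar days to September 7, 2028 gives October 7, 2028, which is the last day of the appeal period.
The date on which the refund becomes due: October 7, 2028 + 31 days = November 7, 2028. November 7, 2028 is a Tuesday and is not a listed holiday, so no roll-forward applies.

November 7, 2028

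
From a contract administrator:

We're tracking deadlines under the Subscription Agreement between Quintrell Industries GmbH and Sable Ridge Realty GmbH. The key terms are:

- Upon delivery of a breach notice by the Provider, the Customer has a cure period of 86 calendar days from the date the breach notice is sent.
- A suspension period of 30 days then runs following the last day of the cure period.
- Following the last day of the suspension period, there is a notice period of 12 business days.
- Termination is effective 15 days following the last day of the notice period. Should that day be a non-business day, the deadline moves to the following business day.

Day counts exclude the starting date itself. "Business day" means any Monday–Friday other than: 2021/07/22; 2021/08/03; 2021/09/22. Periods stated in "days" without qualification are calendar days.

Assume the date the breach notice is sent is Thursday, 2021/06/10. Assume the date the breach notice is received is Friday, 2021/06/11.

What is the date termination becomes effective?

The last day of the cure period: 86 calendar days after 2021/06/10 is 2021/09/04.
The last day of the suspension period: 2021/09/04 + 30 days = 2021/10/04.
From Monday, 2021/10/04, 12 business days (Oct 5, Oct 6, Oct 7, Oct 8, …, Oct 18, Oct 19, Oct 20, skipping weekends) brings us to Wednesday, 2021/10/20, which is the last day of the notice period.
The date termination becomes effective: 15 calendar days after 2021/10/20 is 2021/11/04. 2021/11/04 is a Thursday and is not a listed holiday, so no roll-forward applies.

2021/11/04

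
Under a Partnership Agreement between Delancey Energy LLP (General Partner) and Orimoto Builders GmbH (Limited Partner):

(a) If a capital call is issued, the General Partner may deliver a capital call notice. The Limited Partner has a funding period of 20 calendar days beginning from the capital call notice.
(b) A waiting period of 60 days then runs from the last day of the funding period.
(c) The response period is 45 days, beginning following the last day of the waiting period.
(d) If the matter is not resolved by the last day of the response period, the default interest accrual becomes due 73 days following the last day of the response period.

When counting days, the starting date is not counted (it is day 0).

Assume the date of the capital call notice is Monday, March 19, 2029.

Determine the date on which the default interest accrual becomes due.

The last day of the funding period: March 19, 2029 + 20 days = April 8, 2029.
The last day of the waiting period: 60 calendar days after April 8, 2029 is June 7, 2029.
Adding 45 calendar days to June 7, 2029 gives July 22, 2029, which is the last day of the response period.
Adding 73 calendar days to July 22, 2029 gives October 3, 2029, which is the date on which the default interest accrual becomes due.

October 3, 2029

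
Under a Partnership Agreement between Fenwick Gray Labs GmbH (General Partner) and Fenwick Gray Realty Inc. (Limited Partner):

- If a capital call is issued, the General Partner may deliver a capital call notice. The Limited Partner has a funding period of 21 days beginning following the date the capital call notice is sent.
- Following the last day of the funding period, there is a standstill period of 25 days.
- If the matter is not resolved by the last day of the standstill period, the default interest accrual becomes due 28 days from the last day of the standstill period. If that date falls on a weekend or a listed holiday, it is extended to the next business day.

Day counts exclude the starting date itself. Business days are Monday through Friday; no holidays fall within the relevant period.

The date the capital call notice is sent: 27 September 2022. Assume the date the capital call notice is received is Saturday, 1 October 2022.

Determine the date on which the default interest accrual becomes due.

12 December 2022

The last day of the funding period: 21 calendar days after 27 September 2022 is 18 October 2022.
Adding 25 calendar days to 18 October 2022 gives 12 November 2022, which is the last day of the standstill period.
The date on which the default interest accrual becomes due: 12 November 2022 + 28 days = 10 December 2022. That falls on a Saturday, so it rolls to the next business day, Monday, 12 December 2022.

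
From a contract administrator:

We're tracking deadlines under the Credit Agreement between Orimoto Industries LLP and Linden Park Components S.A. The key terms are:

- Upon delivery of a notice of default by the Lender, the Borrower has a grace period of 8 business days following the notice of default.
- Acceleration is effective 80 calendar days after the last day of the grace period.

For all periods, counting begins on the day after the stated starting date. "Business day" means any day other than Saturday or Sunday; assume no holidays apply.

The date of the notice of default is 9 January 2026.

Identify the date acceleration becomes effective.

11 April 2026

The last day of the grace period: counting 8 business days from Friday, 9 January 2026 (Jan 12, Jan 13, Jan 14, Jan 15, Jan 16, Jan 19, Jan 20, Jan 21, skipping weekends) reaches Wednesday, 21 January 2026.
The date acceleration becomes effective: 21 January 2026 + 80 days = 11 April 2026.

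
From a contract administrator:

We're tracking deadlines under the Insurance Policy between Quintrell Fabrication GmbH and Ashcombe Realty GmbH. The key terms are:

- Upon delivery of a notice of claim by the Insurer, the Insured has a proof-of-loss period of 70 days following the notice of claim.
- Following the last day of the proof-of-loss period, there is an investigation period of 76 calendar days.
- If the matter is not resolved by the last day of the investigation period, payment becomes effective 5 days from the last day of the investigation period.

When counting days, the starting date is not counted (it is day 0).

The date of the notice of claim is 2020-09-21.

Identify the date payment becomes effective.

The last day of the proof-of-loss period: 2020-09-21 + 70 days = 2020-11-30.
Adding 76 calendar days to 2020-11-30 gives 2021-02-14, which is the last day of the investigation period.
Adding 5 calendar days to 2021-02-14 gives 2021-02-19, which is the date payment becomes effective.

2021-02-19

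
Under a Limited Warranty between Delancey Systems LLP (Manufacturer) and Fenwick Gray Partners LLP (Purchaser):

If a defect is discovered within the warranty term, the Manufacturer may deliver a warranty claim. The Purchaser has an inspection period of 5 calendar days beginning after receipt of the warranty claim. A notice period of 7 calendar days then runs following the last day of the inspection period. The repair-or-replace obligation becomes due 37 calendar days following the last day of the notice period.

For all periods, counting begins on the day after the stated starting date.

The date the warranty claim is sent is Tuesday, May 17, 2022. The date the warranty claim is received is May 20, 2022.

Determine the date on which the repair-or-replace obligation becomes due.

Jul 8, 2022

The last day of the inspection period: 5 calendar days after May 20, 2022 is May 25, 2022.
The last day of the notice period: 7 calendar days after May 25, 2022 is Jun 1, 2022.
Adding 37 calendar days to Jun 1, 2022 gives Jul 8, 2022, which is the date on which the repair-or-replace obligation becomes due.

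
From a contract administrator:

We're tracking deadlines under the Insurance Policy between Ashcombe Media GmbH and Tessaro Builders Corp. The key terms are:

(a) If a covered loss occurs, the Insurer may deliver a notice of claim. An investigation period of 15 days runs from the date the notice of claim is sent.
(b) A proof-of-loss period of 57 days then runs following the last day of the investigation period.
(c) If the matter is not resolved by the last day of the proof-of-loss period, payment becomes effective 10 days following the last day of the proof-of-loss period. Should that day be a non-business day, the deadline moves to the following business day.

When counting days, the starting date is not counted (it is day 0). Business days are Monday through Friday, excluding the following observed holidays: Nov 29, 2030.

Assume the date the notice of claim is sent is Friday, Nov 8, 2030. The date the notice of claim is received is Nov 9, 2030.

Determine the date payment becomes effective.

The last day of the investigation period: Nov 8, 2030 + 15 days = Nov 23, 2030.
The last day of the proof-of-loss period: Nov 23, 2030 + 57 days = Jan 19, 2031.
The date payment becomes effective: Jan 19, 2031 + 10 days = Jan 29, 2031. Jan 29, 2031 is a Wednesday and is not a listed holiday, so no roll-forward applies.

Jan 29, 2031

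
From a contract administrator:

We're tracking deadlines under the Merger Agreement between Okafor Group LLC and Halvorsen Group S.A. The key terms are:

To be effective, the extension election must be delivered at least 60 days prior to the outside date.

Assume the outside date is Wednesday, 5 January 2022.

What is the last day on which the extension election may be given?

6 November 2021

Counting back 60 calendar days from 5 January 2022 gives 6 November 2021.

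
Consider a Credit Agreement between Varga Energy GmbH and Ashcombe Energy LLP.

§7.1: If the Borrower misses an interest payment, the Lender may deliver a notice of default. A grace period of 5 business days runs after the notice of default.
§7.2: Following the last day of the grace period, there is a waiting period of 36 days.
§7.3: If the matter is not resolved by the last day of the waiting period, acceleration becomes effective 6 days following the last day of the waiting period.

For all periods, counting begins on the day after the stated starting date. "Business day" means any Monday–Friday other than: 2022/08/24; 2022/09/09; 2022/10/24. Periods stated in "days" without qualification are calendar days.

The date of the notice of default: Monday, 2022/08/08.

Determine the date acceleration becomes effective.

From Monday, 2022/08/08, 5 business days (Aug 9, Aug 10, Aug 11, Aug 12, Aug 15, skipping weekends) brings us to Monday, 2022/08/15, which is the last day of the grace period.
The last day of the waiting period: 36 calendar days after 2022/08/15 is 2022/09/20.
The date acceleration becomes effective: 6 calendar days after 2022/09/20 is 2022/09/26.

2022/09/26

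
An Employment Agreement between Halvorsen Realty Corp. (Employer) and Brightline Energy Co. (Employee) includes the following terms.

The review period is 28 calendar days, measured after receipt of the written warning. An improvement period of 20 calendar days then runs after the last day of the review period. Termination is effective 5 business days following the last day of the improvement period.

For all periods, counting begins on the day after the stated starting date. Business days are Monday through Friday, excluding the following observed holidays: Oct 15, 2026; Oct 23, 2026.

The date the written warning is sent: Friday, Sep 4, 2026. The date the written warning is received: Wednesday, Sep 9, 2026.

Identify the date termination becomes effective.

Adding 28 calendar days to Sep 9, 2026 gives Oct 7, 2026, which is the last day of the review period.
Adding 20 calendar days to Oct 7, 2026 gives Oct 27, 2026, which is the last day of the improvement period.
The date termination becomes effective: counting 5 business days from Tuesday, Oct 27, 2026 (Oct 28, Oct 29, Oct 30, Nov 2, Nov 3, skipping weekends) reaches Tuesday, Nov 3, 2026.

Nov 3, 2026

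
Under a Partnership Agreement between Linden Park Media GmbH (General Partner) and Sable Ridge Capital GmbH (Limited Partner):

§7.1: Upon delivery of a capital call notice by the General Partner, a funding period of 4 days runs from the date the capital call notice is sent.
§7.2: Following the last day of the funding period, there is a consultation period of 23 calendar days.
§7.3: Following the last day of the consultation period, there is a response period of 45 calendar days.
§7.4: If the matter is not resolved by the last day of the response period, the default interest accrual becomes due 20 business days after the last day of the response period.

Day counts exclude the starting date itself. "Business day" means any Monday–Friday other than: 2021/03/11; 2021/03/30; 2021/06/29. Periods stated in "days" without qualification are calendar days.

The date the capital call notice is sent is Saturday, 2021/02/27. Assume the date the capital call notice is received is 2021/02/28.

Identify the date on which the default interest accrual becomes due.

The last day of the funding period: 2021/02/27 + 4 days = 2021/03/03.
Adding 23 calendar days to 2021/03/03 gives 2021/03/26, which is the last day of the consultation period.
The last day of the response period: 45 calendar days after 2021/03/26 is 2021/05/10.
From Monday, 2021/05/10, 20 business days (May 11, May 12, May 13, May 14, …, Jun 3, Jun 4, Jun 7, skipping weekends) brings us to Monday, 2021/06/07, which is the date on which the default interest accrual becomes due.

2021/06/07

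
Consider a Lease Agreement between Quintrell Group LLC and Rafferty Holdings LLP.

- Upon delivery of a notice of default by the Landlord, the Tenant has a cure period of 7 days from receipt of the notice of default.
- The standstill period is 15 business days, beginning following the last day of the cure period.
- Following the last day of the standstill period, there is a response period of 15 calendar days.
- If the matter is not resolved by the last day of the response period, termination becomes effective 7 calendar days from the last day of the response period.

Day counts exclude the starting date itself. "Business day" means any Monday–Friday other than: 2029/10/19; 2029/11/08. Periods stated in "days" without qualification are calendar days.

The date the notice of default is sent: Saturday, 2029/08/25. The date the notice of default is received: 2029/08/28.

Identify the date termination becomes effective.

The last day of the cure period: 2029/08/28 + 7 days = 2029/09/04.
The last day of the standstill period: 15 business days after Tuesday, 2029/09/04, skipping weekends — Sep 5, Sep 6, Sep 7, Sep 10, …, Sep 21, Sep 24, Sep 25 — lands on Tuesday, 2029/09/25.
The last day of the response period: 2029/09/25 + 15 days = 2029/10/10.
Adding 7 calendar days to 2029/10/10 gives 2029/10/17, which is the date termination becomes effective.

2029/10/17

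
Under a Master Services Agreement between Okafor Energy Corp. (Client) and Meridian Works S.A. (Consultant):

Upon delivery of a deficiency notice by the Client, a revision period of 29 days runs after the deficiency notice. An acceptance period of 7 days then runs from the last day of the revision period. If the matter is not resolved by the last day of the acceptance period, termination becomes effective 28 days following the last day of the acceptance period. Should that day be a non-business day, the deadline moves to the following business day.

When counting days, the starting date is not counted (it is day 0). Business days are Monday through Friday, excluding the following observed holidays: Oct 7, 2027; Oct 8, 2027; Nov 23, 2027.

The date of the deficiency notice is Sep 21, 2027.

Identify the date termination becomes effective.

Adding 29 calendar days to Sep 21, 2027 gives Oct 20, 2027, which is the last day of the revision period.
Adding 7 calendar days to Oct 20, 2027 gives Oct 27, 2027, which is the last day of the acceptance period.
The date termination becomes effective: Oct 27, 2027 + 28 days = Nov 24, 2027. Nov 24, 2027 is a Wednesday and is not a listed holiday, so no roll-forward applies.

Nov 24, 2027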